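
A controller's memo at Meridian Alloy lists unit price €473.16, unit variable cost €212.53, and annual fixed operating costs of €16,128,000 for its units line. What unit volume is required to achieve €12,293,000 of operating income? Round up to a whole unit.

109,048 units

Unit CM = price − variable cost = €473.16 − €212.53 = €260.63.
Required volume = (fixed costs + target profit) ÷ CM = (€16,128,000 + €12,293,000) ÷ €260.63 = 109,047.31, so 109,048 units.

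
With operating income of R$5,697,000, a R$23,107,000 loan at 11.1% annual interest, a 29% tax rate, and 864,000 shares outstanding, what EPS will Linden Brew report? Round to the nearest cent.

R$2.57

Interest = R$2,564,877.00, so EBT = R$5,697,000 − R$2,564,877.00 = R$3,132,123.00.
Net income = R$3,132,123.00 × (1 − 0.29) = R$2,223,807.33.
Per share: R$2,223,807.33 / 864,000 shares = R$2.57.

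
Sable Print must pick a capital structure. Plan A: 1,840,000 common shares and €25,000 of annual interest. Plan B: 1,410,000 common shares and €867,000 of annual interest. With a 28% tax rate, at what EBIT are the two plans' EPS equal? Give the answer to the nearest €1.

Set EPS_A = EPS_B: (EBIT − €25,000)(1 − 0.28) ÷ 1,840,000 = (EBIT − €867,000)(1 − 0.28) ÷ 1,410,000.
The (1 − t) factor cancels: (EBIT − 25,000) × 1,410,000 = (EBIT − 867,000) × 1,840,000.
EBIT × (1,840,000 − 1,410,000) = 867,000 × 1,840,000 − 25,000 × 1,410,000 = 1,560,030,000,000, so EBIT = 1,560,030,000,000 ÷ 430,000 = 3,627,976.74.

€3,627,977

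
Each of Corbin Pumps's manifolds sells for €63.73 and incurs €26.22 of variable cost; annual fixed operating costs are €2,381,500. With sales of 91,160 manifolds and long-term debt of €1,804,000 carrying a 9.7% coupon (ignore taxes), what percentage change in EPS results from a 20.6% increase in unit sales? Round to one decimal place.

+81.6%

Contribution at this volume is 91,160 × €37.51 = €3,419,411.60.
Subtracting fixed costs: EBIT = €3,419,411.60 − €2,381,500 = €1,037,911.60.
After interest of €174,988.00, pre-tax earnings = €862,923.60.
Degree of combined leverage = contribution ÷ (EBIT − I) = €3,419,411.60 ÷ €862,923.60 = 3.9626.
%ΔEPS = DCL × %ΔSales = 3.9626 × +20.6% = +81.6%.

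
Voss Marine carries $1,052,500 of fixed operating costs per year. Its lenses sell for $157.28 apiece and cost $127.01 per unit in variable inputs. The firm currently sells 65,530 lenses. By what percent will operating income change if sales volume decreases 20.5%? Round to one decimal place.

Contribution at this volume is 65,530 × $30.27 = $1,983,593.10.
Operating income = contribution − fixed costs = $1,983,593.10 − $1,052,500 = $931,093.10.
Degree of operating leverage = $1,983,593.10 / $931,093.10 = 2.1304.
%ΔEBIT = DOL × %ΔSales = 2.1304 × -20.5% = -43.7%.

-43.7%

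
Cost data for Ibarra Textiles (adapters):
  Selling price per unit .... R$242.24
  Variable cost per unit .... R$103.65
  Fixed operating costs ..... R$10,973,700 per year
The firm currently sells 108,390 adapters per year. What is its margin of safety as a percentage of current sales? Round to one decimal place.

Unit CM = price − variable cost = R$242.24 − R$103.65 = R$138.59. Break-even units = R$10,973,700 ÷ R$138.59 = 79,181.04; break-even revenue = 79,181.04 × R$242.24 = R$19,180,814.55.
Actual sales revenue = 108,390 × R$242.24 = R$26,256,393.60.
Margin of safety = (R$26,256,393.60 − R$19,180,814.55) ÷ R$26,256,393.60 = 26.9%.

26.9%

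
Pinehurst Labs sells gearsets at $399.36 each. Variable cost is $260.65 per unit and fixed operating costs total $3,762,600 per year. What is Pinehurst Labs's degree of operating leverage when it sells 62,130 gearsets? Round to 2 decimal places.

1.77

Contribution at this volume is 62,130 × $138.71 = $8,618,052.30.
Subtracting fixed costs: EBIT = $8,618,052.30 − $3,762,600 = $4,855,452.30.
DOL = contribution ÷ EBIT = $8,618,052.30 ÷ $4,855,452.30 = 1.7749.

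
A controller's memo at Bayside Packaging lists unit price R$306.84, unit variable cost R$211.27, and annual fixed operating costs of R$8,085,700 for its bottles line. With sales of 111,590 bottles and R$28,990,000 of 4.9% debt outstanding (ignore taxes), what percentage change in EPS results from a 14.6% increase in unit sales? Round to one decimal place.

+134.4%

At 111,590 units, contribution = 111,590 × R$95.57 = R$10,664,656.30.
Subtracting fixed costs: EBIT = R$10,664,656.30 − R$8,085,700 = R$2,578,956.30.
After interest of R$1,420,510.00, pre-tax earnings = R$1,158,446.30.
DCL = total CM / (EBIT − I) = R$10,664,656.30 / R$1,158,446.30 = 9.2060.
%ΔEPS = DCL × %ΔSales = 9.2060 × +14.6% = +134.4%.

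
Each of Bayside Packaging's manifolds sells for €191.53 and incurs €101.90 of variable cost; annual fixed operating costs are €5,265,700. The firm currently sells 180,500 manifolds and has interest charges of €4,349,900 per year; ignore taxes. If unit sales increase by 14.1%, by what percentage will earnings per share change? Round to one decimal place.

At 180,500 units, contribution = 180,500 × €89.63 = €16,178,215.00.
EBIT = €16,178,215.00 − €5,265,700 = €10,912,515.00.
After interest of €4,349,900.00, pre-tax earnings = €6,562,615.00.
DCL = total CM / (EBIT − I) = €16,178,215.00 / €6,562,615.00 = 2.4652.
EPS therefore changes by 2.4652 × (+14.1%) = +34.8%.

+34.8%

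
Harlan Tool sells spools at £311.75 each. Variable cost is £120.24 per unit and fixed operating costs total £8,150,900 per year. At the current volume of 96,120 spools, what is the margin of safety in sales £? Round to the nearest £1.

Unit CM = price − variable cost = £311.75 − £120.24 = £191.51. Break-even units = £8,150,900 ÷ £191.51 = 42,561.22; break-even revenue = 42,561.22 × £311.75 = £13,268,461.57.
Actual sales revenue = 96,120 × £311.75 = £29,965,410.00.
Margin of safety = £29,965,410.00 − £13,268,461.57 = £16,696,948.

£16,696,948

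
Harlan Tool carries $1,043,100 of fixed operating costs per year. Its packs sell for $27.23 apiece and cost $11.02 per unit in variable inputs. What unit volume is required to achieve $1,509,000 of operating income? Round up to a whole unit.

Contribution margin per unit = $27.23 − $11.02 = $16.21.
Units = (FC + target) / CM = ($1,043,100 + $1,509,000) / $16.21 = 157,439.85, so 157,440 packs.

157,440 packs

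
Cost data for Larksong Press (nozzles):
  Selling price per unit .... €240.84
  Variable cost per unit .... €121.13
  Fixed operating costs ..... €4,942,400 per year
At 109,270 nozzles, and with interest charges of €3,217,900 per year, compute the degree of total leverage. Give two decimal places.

Contribution at this volume is 109,270 × €119.71 = €13,080,711.70.
Subtracting fixed costs: EBIT = €13,080,711.70 − €4,942,400 = €8,138,311.70. Interest = €3,217,900.00.
DOL = €13,080,711.70 ÷ €8,138,311.70 = 1.6073; DFL = €8,138,311.70 ÷ €4,920,411.70 = 1.6540.
DCL = DOL × DFL = 1.6073 × 1.6540 = 2.6585.

2.66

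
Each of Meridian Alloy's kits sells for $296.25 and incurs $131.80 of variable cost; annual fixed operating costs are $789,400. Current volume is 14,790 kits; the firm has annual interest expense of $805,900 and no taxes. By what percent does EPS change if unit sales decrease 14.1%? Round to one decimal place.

At 14,790 units, contribution = 14,790 × $164.45 = $2,432,215.50.
Subtracting fixed costs: EBIT = $2,432,215.50 − $789,400 = $1,642,815.50.
After interest of $805,900.00, pre-tax earnings = $836,915.50.
Degree of combined leverage = contribution ÷ (EBIT − I) = $2,432,215.50 ÷ $836,915.50 = 2.9062.
%ΔEPS = DCL × %ΔSales = 2.9062 × -14.1% = -41.0%.

-41.0%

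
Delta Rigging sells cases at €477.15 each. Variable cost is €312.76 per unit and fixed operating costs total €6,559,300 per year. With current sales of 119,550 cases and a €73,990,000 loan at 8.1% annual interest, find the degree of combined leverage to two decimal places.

Contribution at this volume is 119,550 × €164.39 = €19,652,824.50.
Operating income = contribution − fixed costs = €19,652,824.50 − €6,559,300 = €13,093,524.50. Interest = €5,993,190.00.
DOL = €19,652,824.50 ÷ €13,093,524.50 = 1.5010; DFL = €13,093,524.50 ÷ €7,100,334.50 = 1.8441.
Combined leverage = 1.5010 × 1.8441 = 2.7680.

2.77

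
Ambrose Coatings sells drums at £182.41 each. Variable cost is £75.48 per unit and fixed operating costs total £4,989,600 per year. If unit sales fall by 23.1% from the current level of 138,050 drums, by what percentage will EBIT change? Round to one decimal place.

Total contribution margin = 138,050 × £106.93 = £14,761,686.50.
Subtracting fixed costs: EBIT = £14,761,686.50 − £4,989,600 = £9,772,086.50.
So DOL = total CM / EBIT = £14,761,686.50 / £9,772,086.50 = 1.5106.
So EBIT moves 1.5106 × (-23.1%) = -34.9%.

-34.9%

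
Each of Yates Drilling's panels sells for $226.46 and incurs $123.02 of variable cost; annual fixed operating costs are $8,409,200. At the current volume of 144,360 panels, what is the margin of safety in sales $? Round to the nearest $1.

Unit CM = price − variable cost = $226.46 − $123.02 = $103.44. Break-even units = $8,409,200 ÷ $103.44 = 81,295.44; break-even revenue = 81,295.44 × $226.46 = $18,410,164.66.
Actual sales revenue = 144,360 × $226.46 = $32,691,765.60.
Margin of safety = $32,691,765.60 − $18,410,164.66 = $14,281,601.

$14,281,601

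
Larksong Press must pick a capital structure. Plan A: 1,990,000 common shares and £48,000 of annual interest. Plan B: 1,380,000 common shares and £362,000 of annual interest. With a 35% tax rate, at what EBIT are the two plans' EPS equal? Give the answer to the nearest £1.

£1,072,361

At indifference, (EBIT − 48,000)(1 − t)/1,990,000 = (EBIT − 362,000)(1 − t)/1,380,000.
The (1 − t) factor cancels: (EBIT − 48,000) × 1,380,000 = (EBIT − 362,000) × 1,990,000.
Solving, EBIT = (362,000·1,990,000 − 48,000·1,380,000) / (1,990,000 − 1,380,000) = 654,140,000,000 / 610,000 = 1,072,360.66.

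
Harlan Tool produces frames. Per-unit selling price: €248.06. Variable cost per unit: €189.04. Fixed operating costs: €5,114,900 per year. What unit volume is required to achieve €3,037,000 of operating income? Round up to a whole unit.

138,121 frames

Contribution margin per unit = €248.06 − €189.04 = €59.02.
Need Q such that Q × €59.02 − €5,114,900 = €3,037,000, i.e. Q = €8,151,900 / €59.02 = 138,120.98 → 138,121.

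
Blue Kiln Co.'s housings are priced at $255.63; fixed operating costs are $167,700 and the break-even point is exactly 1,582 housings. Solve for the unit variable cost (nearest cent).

$149.62

At break-even, FC = Q × (P − VC), so P − VC = $167,700 ÷ 1,582 = $106.0051.
Variable cost per unit = $255.63 − $106.0051 = $149.62.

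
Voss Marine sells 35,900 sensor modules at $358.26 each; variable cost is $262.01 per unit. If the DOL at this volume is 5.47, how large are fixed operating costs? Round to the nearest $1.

Total contribution margin = 35,900 × $96.25 = $3,455,375.00.
Since DOL = CM ÷ EBIT, EBIT = $3,455,375.00 ÷ 5.47 = $631,695.61.
And FC = contribution − EBIT = $3,455,375.00 − $631,695.61 = $2,823,679.

$2,823,679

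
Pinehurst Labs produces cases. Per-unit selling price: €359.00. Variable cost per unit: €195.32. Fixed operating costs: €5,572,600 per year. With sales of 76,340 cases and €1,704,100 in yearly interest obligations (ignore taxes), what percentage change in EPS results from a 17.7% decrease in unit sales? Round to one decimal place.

-42.4%

At 76,340 units, contribution = 76,340 × €163.68 = €12,495,331.20.
Subtracting fixed costs: EBIT = €12,495,331.20 − €5,572,600 = €6,922,731.20.
Interest = €1,704,100.00, so EBIT − I = €5,218,631.20.
DCL = total CM / (EBIT − I) = €12,495,331.20 / €5,218,631.20 = 2.3944.
%ΔEPS = DCL × %ΔSales = 2.3944 × -17.7% = -42.4%.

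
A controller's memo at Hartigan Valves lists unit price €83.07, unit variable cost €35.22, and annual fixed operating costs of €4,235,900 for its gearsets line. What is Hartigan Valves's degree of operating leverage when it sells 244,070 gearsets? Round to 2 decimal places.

At 244,070 units, contribution = 244,070 × €47.85 = €11,678,749.50.
Operating income = contribution − fixed costs = €11,678,749.50 − €4,235,900 = €7,442,849.50.
Degree of operating leverage = €11,678,749.50 / €7,442,849.50 = 1.5691.

1.57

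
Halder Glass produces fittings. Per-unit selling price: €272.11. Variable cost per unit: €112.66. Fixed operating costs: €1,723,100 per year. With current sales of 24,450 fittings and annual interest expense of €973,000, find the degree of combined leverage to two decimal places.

Contribution at this volume is 24,450 × €159.45 = €3,898,552.50.
EBIT = €3,898,552.50 − €1,723,100 = €2,175,452.50. Interest = €973,000.00.
DOL = €3,898,552.50 ÷ €2,175,452.50 = 1.7921; DFL = €2,175,452.50 ÷ €1,202,452.50 = 1.8092.
DCL = DOL × DFL = 1.7921 × 1.8092 = 3.2423.

3.24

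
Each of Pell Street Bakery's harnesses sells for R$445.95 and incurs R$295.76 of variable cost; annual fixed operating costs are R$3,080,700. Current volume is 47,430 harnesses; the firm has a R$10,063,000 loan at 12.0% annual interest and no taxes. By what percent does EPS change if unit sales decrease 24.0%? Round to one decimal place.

-60.3%

Total contribution margin = 47,430 × R$150.19 = R$7,123,511.70.
Subtracting fixed costs: EBIT = R$7,123,511.70 − R$3,080,700 = R$4,042,811.70.
Interest = R$1,207,560.00, so EBIT − I = R$2,835,251.70.
Degree of combined leverage = contribution ÷ (EBIT − I) = R$7,123,511.70 ÷ R$2,835,251.70 = 2.5125.
%ΔEPS = DCL × %ΔSales = 2.5125 × -24.0% = -60.3%.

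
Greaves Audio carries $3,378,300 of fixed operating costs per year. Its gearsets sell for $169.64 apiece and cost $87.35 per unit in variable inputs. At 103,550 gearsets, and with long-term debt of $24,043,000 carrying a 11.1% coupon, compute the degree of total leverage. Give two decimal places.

3.44

Contribution at this volume is 103,550 × $82.29 = $8,521,129.50.
Operating income = contribution − fixed costs = $8,521,129.50 − $3,378,300 = $5,142,829.50. Interest = $2,668,773.00, so EBIT − I = $2,474,056.50.
DCL = contribution ÷ (EBIT − I) = $8,521,129.50 ÷ $2,474,056.50 = 3.4442.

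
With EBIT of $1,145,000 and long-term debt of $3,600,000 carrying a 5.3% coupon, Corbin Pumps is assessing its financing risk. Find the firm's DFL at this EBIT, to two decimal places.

Annual interest charges come to $190,800.00.
DFL = EBIT ÷ (EBIT − I) = $1,145,000 ÷ ($1,145,000 − $190,800.00) = $1,145,000 ÷ $954,200.00 = 1.2000.

1.20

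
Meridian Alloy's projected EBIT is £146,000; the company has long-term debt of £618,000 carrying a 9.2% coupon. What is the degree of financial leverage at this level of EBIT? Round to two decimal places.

1.64

Annual interest charges come to £56,856.00.
DFL = EBIT ÷ (EBIT − I) = £146,000 ÷ (£146,000 − £56,856.00) = £146,000 ÷ £89,144.00 = 1.6378.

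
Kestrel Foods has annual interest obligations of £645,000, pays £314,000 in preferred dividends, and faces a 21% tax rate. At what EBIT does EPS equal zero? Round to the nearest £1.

Preferred dividends are paid after tax, so their pre-tax equivalent is £314,000 ÷ (1 − 0.21) = £397,468.35.
EPS = 0 when EBIT covers interest plus the pre-tax preferred burden: £645,000 + £397,468.35 = £1,042,468.35.

£1,042,468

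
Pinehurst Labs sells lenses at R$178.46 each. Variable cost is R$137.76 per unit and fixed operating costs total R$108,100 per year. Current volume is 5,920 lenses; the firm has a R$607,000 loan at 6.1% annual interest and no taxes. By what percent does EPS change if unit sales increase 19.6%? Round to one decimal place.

+49.3%

At 5,920 units, contribution = 5,920 × R$40.70 = R$240,944.00.
Subtracting fixed costs: EBIT = R$240,944.00 − R$108,100 = R$132,844.00.
Interest = R$37,027.00, so EBIT − I = R$95,817.00.
DCL = total CM / (EBIT − I) = R$240,944.00 / R$95,817.00 = 2.5146.
%ΔEPS = DCL × %ΔSales = 2.5146 × +19.6% = +49.3%.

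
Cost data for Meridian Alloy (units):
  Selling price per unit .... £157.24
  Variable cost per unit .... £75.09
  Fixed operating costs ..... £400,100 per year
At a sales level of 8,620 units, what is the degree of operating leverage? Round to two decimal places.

Total contribution margin = 8,620 × £82.15 = £708,133.00.
EBIT = £708,133.00 − £400,100 = £308,033.00.
Degree of operating leverage = £708,133.00 / £308,033.00 = 2.2989.

2.30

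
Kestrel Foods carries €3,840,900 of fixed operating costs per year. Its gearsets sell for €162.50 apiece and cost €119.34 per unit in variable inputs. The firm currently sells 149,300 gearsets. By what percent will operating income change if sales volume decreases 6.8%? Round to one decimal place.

-16.8%

Contribution at this volume is 149,300 × €43.16 = €6,443,788.00.
Operating income = contribution − fixed costs = €6,443,788.00 − €3,840,900 = €2,602,888.00.
DOL = contribution ÷ EBIT = €6,443,788.00 ÷ €2,602,888.00 = 2.4756.
So EBIT moves 2.4756 × (-6.8%) = -16.8%.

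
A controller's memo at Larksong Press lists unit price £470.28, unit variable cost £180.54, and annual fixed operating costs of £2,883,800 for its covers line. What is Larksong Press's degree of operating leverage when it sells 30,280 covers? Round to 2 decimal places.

1.49

Contribution at this volume is 30,280 × £289.74 = £8,773,327.20.
Subtracting fixed costs: EBIT = £8,773,327.20 − £2,883,800 = £5,889,527.20.
Degree of operating leverage = £8,773,327.20 / £5,889,527.20 = 1.4896.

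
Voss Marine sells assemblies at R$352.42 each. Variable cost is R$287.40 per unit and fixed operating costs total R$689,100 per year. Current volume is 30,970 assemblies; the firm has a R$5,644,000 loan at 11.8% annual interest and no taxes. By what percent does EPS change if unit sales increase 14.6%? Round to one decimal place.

+44.6%

At 30,970 units, contribution = 30,970 × R$65.02 = R$2,013,669.40.
Subtracting fixed costs: EBIT = R$2,013,669.40 − R$689,100 = R$1,324,569.40.
Interest = R$665,992.00, so EBIT − I = R$658,577.40.
DCL = total CM / (EBIT − I) = R$2,013,669.40 / R$658,577.40 = 3.0576.
%ΔEPS = DCL × %ΔSales = 3.0576 × +14.6% = +44.6%.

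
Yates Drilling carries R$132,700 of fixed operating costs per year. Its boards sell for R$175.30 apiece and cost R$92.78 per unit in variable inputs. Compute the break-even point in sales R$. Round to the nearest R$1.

R$281,899

Contribution margin per unit = R$175.30 − R$92.78 = R$82.52, a CM ratio of R$82.52 ÷ R$175.30 = 0.4707.
Break-even sales = FC ÷ CM ratio = R$132,700 × R$175.30 / R$82.52 = R$281,899.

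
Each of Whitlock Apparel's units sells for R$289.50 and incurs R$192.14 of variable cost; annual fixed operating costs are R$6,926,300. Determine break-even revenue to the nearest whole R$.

Contribution margin per unit = R$289.50 − R$192.14 = R$97.36, a CM ratio of R$97.36 ÷ R$289.50 = 0.3363.
Break-even sales = FC ÷ CM ratio = R$6,926,300 × R$289.50 / R$97.36 = R$20,595,356.

R$20,595,356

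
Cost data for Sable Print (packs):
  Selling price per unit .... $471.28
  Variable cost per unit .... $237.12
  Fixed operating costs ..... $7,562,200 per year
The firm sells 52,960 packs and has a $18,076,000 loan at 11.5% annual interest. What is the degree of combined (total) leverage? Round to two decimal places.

4.49

Contribution at this volume is 52,960 × $234.16 = $12,401,113.60.
Subtracting fixed costs: EBIT = $12,401,113.60 − $7,562,200 = $4,838,913.60. Interest = $2,078,740.00, so EBIT − I = $2,760,173.60.
Degree of total leverage = total CM / (EBIT − interest) = $12,401,113.60 / $2,760,173.60 = 4.4929.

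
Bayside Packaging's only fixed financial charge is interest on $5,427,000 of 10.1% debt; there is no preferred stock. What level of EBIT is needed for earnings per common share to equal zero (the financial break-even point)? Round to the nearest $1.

Annual interest = 10.1% × $5,427,000 = $548,127.00.
Without preferred stock the financial break-even is simply EBIT = interest = $548,127.00.

$548,127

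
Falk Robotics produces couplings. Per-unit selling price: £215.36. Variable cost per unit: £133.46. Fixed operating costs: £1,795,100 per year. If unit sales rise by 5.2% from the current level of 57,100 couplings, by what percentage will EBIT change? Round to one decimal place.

+8.4%

Total contribution margin = 57,100 × £81.90 = £4,676,490.00.
Operating income = contribution − fixed costs = £4,676,490.00 − £1,795,100 = £2,881,390.00.
Degree of operating leverage = £4,676,490.00 / £2,881,390.00 = 1.6230.
Operating income changes by 1.6230 × +5.2% = +8.4%.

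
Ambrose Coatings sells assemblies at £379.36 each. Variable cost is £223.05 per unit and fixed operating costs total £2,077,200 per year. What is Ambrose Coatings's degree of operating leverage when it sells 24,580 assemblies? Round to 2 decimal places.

Contribution at this volume is 24,580 × £156.31 = £3,842,099.80.
Operating income = contribution − fixed costs = £3,842,099.80 − £2,077,200 = £1,764,899.80.
So DOL = total CM / EBIT = £3,842,099.80 / £1,764,899.80 = 2.1770.

2.18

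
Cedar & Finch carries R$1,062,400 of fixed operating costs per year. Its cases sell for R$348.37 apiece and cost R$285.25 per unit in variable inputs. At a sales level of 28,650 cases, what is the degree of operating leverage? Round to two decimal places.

2.42

At 28,650 units, contribution = 28,650 × R$63.12 = R$1,808,388.00.
EBIT = R$1,808,388.00 − R$1,062,400 = R$745,988.00.
So DOL = total CM / EBIT = R$1,808,388.00 / R$745,988.00 = 2.4242.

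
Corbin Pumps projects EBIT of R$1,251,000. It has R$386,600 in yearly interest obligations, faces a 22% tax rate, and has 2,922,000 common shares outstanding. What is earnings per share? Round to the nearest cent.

R$0.23

Interest = R$386,600.00, so EBT = R$1,251,000 − R$386,600.00 = R$864,400.00.
After tax at 22%: net income = R$864,400.00 × 0.78 = R$674,232.00.
EPS = R$674,232.00 ÷ 2,922,000 = R$0.23.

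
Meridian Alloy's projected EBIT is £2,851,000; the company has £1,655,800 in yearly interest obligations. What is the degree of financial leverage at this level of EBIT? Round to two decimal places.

Annual interest charges come to £1,655,800.00.
DFL = EBIT ÷ (EBIT − I) = £2,851,000 ÷ (£2,851,000 − £1,655,800.00) = £2,851,000 ÷ £1,195,200.00 = 2.3854.

2.39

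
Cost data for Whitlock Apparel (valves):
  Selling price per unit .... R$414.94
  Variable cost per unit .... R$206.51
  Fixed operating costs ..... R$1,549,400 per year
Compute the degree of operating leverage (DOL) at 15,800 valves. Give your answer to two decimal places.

Contribution at this volume is 15,800 × R$208.43 = R$3,293,194.00.
EBIT = R$3,293,194.00 − R$1,549,400 = R$1,743,794.00.
So DOL = total CM / EBIT = R$3,293,194.00 / R$1,743,794.00 = 1.8885.

1.89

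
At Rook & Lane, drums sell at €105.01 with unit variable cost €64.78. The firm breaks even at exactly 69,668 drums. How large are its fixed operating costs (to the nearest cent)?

Contribution margin per unit = €105.01 − €64.78 = €40.23.
Since BE = FC / CM, FC = 69,668 × €40.23 = €2,802,743.64.

€2,802,743.64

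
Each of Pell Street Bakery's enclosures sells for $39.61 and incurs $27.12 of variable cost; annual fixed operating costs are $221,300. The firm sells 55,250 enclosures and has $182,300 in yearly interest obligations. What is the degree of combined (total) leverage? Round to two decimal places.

At 55,250 units, contribution = 55,250 × $12.49 = $690,072.50.
EBIT = $690,072.50 − $221,300 = $468,772.50. Interest = $182,300.00.
DOL = $690,072.50 ÷ $468,772.50 = 1.4721; DFL = $468,772.50 ÷ $286,472.50 = 1.6364.
DCL = DOL × DFL = 1.4721 × 1.6364 = 2.4089.

2.41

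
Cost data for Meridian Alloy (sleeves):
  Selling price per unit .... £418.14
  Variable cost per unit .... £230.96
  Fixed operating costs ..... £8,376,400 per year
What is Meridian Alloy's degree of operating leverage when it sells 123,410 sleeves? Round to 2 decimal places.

1.57

Total contribution margin = 123,410 × £187.18 = £23,099,883.80.
Subtracting fixed costs: EBIT = £23,099,883.80 − £8,376,400 = £14,723,483.80.
DOL = contribution ÷ EBIT = £23,099,883.80 ÷ £14,723,483.80 = 1.5689.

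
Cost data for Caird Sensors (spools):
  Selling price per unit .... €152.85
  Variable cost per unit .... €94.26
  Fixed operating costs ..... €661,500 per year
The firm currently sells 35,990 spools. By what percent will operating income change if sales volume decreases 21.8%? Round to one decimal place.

-31.8%

Contribution at this volume is 35,990 × €58.59 = €2,108,654.10.
Operating income = contribution − fixed costs = €2,108,654.10 − €661,500 = €1,447,154.10.
Degree of operating leverage = €2,108,654.10 / €1,447,154.10 = 1.4571.
%ΔEBIT = DOL × %ΔSales = 1.4571 × -21.8% = -31.8%.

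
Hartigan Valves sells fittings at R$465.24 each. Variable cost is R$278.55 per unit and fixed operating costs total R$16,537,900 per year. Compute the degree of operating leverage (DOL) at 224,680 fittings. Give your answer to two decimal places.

1.65

Total contribution margin = 224,680 × R$186.69 = R$41,945,509.20.
EBIT = R$41,945,509.20 − R$16,537,900 = R$25,407,609.20.
So DOL = total CM / EBIT = R$41,945,509.20 / R$25,407,609.20 = 1.6509.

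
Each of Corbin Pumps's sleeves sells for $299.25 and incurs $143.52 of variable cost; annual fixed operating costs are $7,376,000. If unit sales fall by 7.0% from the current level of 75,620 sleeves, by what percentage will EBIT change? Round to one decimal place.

-18.7%

Contribution at this volume is 75,620 × $155.73 = $11,776,302.60.
Operating income = contribution − fixed costs = $11,776,302.60 − $7,376,000 = $4,400,302.60.
DOL = contribution ÷ EBIT = $11,776,302.60 ÷ $4,400,302.60 = 2.6762.
Operating income changes by 2.6762 × -7.0% = -18.7%.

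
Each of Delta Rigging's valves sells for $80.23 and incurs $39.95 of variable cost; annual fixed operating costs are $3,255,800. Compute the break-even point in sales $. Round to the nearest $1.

CM per unit = $80.23 − $39.95 = $40.28; CM ratio = $40.28 / $80.23 = 0.5021.
Break-even revenue = fixed costs × price ÷ CM = $3,255,800 × $80.23 ÷ $40.28 = $6,484,926.

$6,484,926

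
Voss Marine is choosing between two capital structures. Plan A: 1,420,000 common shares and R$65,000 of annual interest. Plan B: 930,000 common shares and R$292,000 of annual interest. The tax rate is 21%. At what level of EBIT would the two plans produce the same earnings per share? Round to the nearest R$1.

Set EPS_A = EPS_B: (EBIT − R$65,000)(1 − 0.21) ÷ 1,420,000 = (EBIT − R$292,000)(1 − 0.21) ÷ 930,000.
The (1 − t) factor cancels: (EBIT − 65,000) × 930,000 = (EBIT − 292,000) × 1,420,000.
Solving, EBIT = (292,000·1,420,000 − 65,000·930,000) / (1,420,000 − 930,000) = 354,190,000,000 / 490,000 = 722,836.73.

R$722,837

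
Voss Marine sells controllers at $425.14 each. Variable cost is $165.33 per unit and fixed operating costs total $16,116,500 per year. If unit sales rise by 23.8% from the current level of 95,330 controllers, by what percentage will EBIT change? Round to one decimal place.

+68.1%

Contribution at this volume is 95,330 × $259.81 = $24,767,687.30.
Operating income = contribution − fixed costs = $24,767,687.30 − $16,116,500 = $8,651,187.30.
So DOL = total CM / EBIT = $24,767,687.30 / $8,651,187.30 = 2.8629.
So EBIT moves 2.8629 × (+23.8%) = +68.1%.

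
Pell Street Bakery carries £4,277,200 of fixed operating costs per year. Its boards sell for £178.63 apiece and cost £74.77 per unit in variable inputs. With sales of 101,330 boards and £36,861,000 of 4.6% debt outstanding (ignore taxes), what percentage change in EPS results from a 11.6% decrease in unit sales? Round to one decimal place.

-26.8%

At 101,330 units, contribution = 101,330 × £103.86 = £10,524,133.80.
Subtracting fixed costs: EBIT = £10,524,133.80 − £4,277,200 = £6,246,933.80.
After interest of £1,695,606.00, pre-tax earnings = £4,551,327.80.
DCL = total CM / (EBIT − I) = £10,524,133.80 / £4,551,327.80 = 2.3123.
EPS therefore changes by 2.3123 × (-11.6%) = -26.8%.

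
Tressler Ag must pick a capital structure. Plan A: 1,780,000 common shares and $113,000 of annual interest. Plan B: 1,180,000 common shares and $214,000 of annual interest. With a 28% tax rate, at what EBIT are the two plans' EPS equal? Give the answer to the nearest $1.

Set EPS_A = EPS_B: (EBIT − $113,000)(1 − 0.28) ÷ 1,780,000 = (EBIT − $214,000)(1 − 0.28) ÷ 1,180,000.
The (1 − t) factor cancels: (EBIT − 113,000) × 1,180,000 = (EBIT − 214,000) × 1,780,000.
EBIT × (1,780,000 − 1,180,000) = 214,000 × 1,780,000 − 113,000 × 1,180,000 = 247,580,000,000, so EBIT = 247,580,000,000 ÷ 600,000 = 412,633.33.

$412,633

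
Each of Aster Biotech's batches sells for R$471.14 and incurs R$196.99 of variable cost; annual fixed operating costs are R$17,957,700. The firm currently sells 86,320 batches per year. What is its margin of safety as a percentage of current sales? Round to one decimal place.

24.1%

Unit CM = price − variable cost = R$471.14 − R$196.99 = R$274.15. Break-even units = R$17,957,700 ÷ R$274.15 = 65,503.19; break-even revenue = 65,503.19 × R$471.14 = R$30,861,173.73.
Current sales = 86,320 × R$471.14 = R$40,668,804.80.
Margin of safety = (R$40,668,804.80 − R$30,861,173.73) ÷ R$40,668,804.80 = 24.1%.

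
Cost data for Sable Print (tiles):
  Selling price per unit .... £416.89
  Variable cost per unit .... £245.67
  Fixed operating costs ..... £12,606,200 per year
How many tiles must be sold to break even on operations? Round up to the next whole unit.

Contribution margin per unit = £416.89 − £245.67 = £171.22.
Break-even Q = £12,606,200 / £171.22 = 73,625.74 → 73,626 tiles.

73,626 tiles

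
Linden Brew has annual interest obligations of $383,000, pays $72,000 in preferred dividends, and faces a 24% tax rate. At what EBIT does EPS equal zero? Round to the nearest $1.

$477,737

Grossing the preferred dividend up to pre-tax terms: $72,000 / (1 − 0.24) = $94,736.84.
EPS = 0 when EBIT covers interest plus the pre-tax preferred burden: $383,000 + $94,736.84 = $477,736.84.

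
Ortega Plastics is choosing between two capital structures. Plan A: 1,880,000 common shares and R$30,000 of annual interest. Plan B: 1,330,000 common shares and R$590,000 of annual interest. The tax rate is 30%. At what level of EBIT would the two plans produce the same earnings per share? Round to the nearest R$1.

Set EPS_A = EPS_B: (EBIT − R$30,000)(1 − 0.30) ÷ 1,880,000 = (EBIT − R$590,000)(1 − 0.30) ÷ 1,330,000.
The (1 − t) factor cancels: (EBIT − 30,000) × 1,330,000 = (EBIT − 590,000) × 1,880,000.
EBIT × (1,880,000 − 1,330,000) = 590,000 × 1,880,000 − 30,000 × 1,330,000 = 1,069,300,000,000, so EBIT = 1,069,300,000,000 ÷ 550,000 = 1,944,181.82.

R$1,944,182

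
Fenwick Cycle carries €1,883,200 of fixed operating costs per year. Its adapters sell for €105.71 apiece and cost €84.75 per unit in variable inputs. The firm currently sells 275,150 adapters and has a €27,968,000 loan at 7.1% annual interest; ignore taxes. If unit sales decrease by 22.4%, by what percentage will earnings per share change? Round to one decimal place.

-68.1%

At 275,150 units, contribution = 275,150 × €20.96 = €5,767,144.00.
Operating income = contribution − fixed costs = €5,767,144.00 − €1,883,200 = €3,883,944.00.
Interest = €1,985,728.00, so EBIT − I = €1,898,216.00.
DCL = total CM / (EBIT − I) = €5,767,144.00 / €1,898,216.00 = 3.0382.
%ΔEPS = DCL × %ΔSales = 3.0382 × -22.4% = -68.1%.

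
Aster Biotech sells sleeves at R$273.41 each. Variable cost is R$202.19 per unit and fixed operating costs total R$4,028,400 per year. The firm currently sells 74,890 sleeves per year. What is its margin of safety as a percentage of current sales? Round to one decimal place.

Unit CM = price − variable cost = R$273.41 − R$202.19 = R$71.22. Break-even units = R$4,028,400 ÷ R$71.22 = 56,562.76; break-even revenue = 56,562.76 × R$273.41 = R$15,464,825.11.
Actual sales revenue = 74,890 × R$273.41 = R$20,475,674.90.
Margin of safety = (R$20,475,674.90 − R$15,464,825.11) ÷ R$20,475,674.90 = 24.5%.

24.5%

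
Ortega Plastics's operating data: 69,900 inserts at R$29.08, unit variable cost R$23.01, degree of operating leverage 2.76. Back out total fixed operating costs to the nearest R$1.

Contribution at this volume is 69,900 × R$6.07 = R$424,293.00.
Since DOL = CM ÷ EBIT, EBIT = R$424,293.00 ÷ 2.76 = R$153,729.35.
Fixed costs = CM − EBIT = R$424,293.00 − R$153,729.35 = R$270,564.

R$270,564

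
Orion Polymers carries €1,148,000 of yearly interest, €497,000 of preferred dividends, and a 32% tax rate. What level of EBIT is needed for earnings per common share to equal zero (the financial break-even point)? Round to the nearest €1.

Grossing the preferred dividend up to pre-tax terms: €497,000 / (1 − 0.32) = €730,882.35.
Financial break-even EBIT = interest + D_p ÷ (1 − t) = €1,148,000 + €730,882.35 = €1,878,882.35.

€1,878,882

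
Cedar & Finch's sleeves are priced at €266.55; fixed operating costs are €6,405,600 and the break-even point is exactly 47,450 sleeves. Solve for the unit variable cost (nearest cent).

€131.55

At break-even, FC = Q × (P − VC), so P − VC = €6,405,600 ÷ 47,450 = €134.9968.
Hence VC = price − CM = €266.55 − €134.9968 = €131.55.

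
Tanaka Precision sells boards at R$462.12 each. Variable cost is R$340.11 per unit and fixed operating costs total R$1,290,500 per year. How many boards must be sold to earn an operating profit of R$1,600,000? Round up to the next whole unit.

23,691 boards

Each unit contributes R$462.12 − R$340.11 = R$122.01.
Required volume = (fixed costs + target profit) ÷ CM = (R$1,290,500 + R$1,600,000) ÷ R$122.01 = 23,690.68, so 23,691 boards.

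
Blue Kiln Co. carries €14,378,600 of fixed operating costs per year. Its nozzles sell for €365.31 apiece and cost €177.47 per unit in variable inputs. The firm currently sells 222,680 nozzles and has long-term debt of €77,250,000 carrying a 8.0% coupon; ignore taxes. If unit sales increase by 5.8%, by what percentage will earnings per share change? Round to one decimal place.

At 222,680 units, contribution = 222,680 × €187.84 = €41,828,211.20.
EBIT = €41,828,211.20 − €14,378,600 = €27,449,611.20.
After interest of €6,180,000.00, pre-tax earnings = €21,269,611.20.
DCL = total CM / (EBIT − I) = €41,828,211.20 / €21,269,611.20 = 1.9666.
EPS therefore changes by 1.9666 × (+5.8%) = +11.4%.

+11.4%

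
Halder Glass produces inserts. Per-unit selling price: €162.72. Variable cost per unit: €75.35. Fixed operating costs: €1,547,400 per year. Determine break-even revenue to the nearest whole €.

€2,881,915

Contribution margin per unit = €162.72 − €75.35 = €87.37, a CM ratio of €87.37 ÷ €162.72 = 0.5369.
Break-even sales = FC ÷ CM ratio = €1,547,400 × €162.72 / €87.37 = €2,881,915.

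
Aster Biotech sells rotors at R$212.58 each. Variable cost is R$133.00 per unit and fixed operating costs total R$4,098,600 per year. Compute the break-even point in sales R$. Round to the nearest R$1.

R$10,948,484

Contribution margin per unit = R$212.58 − R$133.00 = R$79.58, a CM ratio of R$79.58 ÷ R$212.58 = 0.3744.
Break-even revenue = fixed costs × price ÷ CM = R$4,098,600 × R$212.58 ÷ R$79.58 = R$10,948,484.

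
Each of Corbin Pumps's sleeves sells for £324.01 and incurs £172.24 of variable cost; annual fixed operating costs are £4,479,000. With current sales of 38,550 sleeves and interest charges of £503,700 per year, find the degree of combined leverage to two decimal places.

6.74

Total contribution margin = 38,550 × £151.77 = £5,850,733.50.
EBIT = £5,850,733.50 − £4,479,000 = £1,371,733.50. Interest = £503,700.00.
DOL = £5,850,733.50 ÷ £1,371,733.50 = 4.2652; DFL = £1,371,733.50 ÷ £868,033.50 = 1.5803.
Combined leverage = 4.2652 × 1.5803 = 6.7403.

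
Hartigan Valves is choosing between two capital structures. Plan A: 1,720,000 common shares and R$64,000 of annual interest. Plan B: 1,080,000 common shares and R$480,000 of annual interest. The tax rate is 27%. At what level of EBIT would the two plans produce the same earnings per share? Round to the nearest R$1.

At indifference, (EBIT − 64,000)(1 − t)/1,720,000 = (EBIT − 480,000)(1 − t)/1,080,000.
Cancelling (1 − t) and cross-multiplying: 1,080,000·(EBIT − 64,000) = 1,720,000·(EBIT − 480,000).
Solving, EBIT = (480,000·1,720,000 − 64,000·1,080,000) / (1,720,000 − 1,080,000) = 756,480,000,000 / 640,000 = 1,182,000.00.

R$1,182,000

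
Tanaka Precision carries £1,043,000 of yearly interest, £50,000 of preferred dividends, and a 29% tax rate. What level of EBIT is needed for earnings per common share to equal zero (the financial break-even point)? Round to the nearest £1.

£1,113,423

Grossing the preferred dividend up to pre-tax terms: £50,000 / (1 − 0.29) = £70,422.54.
EPS = 0 when EBIT covers interest plus the pre-tax preferred burden: £1,043,000 + £70,422.54 = £1,113,422.54.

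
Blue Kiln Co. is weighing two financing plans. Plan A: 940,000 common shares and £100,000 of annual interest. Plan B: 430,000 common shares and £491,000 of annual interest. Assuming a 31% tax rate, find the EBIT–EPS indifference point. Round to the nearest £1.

£820,667

At indifference, (EBIT − 100,000)(1 − t)/940,000 = (EBIT − 491,000)(1 − t)/430,000.
Cancelling (1 − t) and cross-multiplying: 430,000·(EBIT − 100,000) = 940,000·(EBIT − 491,000).
EBIT × (940,000 − 430,000) = 491,000 × 940,000 − 100,000 × 430,000 = 418,540,000,000, so EBIT = 418,540,000,000 ÷ 510,000 = 820,666.67.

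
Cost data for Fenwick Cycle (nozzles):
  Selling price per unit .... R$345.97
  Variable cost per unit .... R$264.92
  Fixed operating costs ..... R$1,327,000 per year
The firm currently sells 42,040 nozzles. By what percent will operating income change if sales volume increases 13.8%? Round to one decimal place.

Contribution at this volume is 42,040 × R$81.05 = R$3,407,342.00.
Subtracting fixed costs: EBIT = R$3,407,342.00 − R$1,327,000 = R$2,080,342.00.
So DOL = total CM / EBIT = R$3,407,342.00 / R$2,080,342.00 = 1.6379.
%ΔEBIT = DOL × %ΔSales = 1.6379 × +13.8% = +22.6%.

+22.6%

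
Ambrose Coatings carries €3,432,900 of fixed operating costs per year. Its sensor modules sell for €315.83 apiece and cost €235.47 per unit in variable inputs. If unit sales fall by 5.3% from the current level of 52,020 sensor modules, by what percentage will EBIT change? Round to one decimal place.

Total contribution margin = 52,020 × €80.36 = €4,180,327.20.
Subtracting fixed costs: EBIT = €4,180,327.20 − €3,432,900 = €747,427.20.
DOL = contribution ÷ EBIT = €4,180,327.20 ÷ €747,427.20 = 5.5930.
So EBIT moves 5.5930 × (-5.3%) = -29.6%.

-29.6%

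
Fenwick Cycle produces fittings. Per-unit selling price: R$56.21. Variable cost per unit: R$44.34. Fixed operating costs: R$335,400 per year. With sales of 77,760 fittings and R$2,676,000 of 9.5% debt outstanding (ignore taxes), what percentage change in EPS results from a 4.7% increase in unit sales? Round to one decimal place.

Total contribution margin = 77,760 × R$11.87 = R$923,011.20.
EBIT = R$923,011.20 − R$335,400 = R$587,611.20.
After interest of R$254,220.00, pre-tax earnings = R$333,391.20.
Degree of combined leverage = contribution ÷ (EBIT − I) = R$923,011.20 ÷ R$333,391.20 = 2.7686.
EPS therefore changes by 2.7686 × (+4.7%) = +13.0%.

+13.0%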